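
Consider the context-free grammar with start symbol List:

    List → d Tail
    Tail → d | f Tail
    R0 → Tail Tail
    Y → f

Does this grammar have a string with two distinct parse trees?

Unambiguous

(R0, Y are unreachable from List, so their rules don't affect L(List).) The reachable rules are right-linear with at most one rule per (nonterminal, next-terminal) pair. Each input token forces the next rule, so parsing is deterministic.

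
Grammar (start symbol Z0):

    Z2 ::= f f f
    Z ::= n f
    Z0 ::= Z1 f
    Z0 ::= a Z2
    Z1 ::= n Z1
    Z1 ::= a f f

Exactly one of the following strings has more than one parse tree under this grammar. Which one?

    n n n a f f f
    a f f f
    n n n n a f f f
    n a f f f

n n n a f f f: 1 tree
a f f f: 2 trees
n n n n a f f f: 1 tree
n a f f f: 1 tree

a f f f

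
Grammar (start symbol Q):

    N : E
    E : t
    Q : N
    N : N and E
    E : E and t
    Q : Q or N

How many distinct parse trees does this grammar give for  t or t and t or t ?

Parse trees for t or t and t or t:
  [Q [Q [Q [N [E t]]] or [N [E [E t] and t]]] or [N [E t]]]
  [Q [Q [Q [N [E t]]] or [N [N [E t]] and [E t]]] or [N [E t]]]

2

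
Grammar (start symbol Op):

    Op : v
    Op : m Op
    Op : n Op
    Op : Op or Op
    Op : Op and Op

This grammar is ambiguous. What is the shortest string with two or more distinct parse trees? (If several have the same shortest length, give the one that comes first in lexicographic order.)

m v and v

length 1: no string has ≥2 trees
length 2: no string has ≥2 trees
length 3: no string has ≥2 trees
length 4: m v and v has 2 parse trees

Two derivations of m v and v:
  Op ⇒ m Op ⇒ m Op and Op ⇒ m v and Op ⇒ m v and v
  Op ⇒ Op and Op ⇒ m Op and Op ⇒ m v and Op ⇒ m v and v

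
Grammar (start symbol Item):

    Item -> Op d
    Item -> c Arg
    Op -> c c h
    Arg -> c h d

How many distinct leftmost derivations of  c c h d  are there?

Parse trees for c c h d:
  [Item [Op c c h] d]
  [Item c [Arg c h d]]

2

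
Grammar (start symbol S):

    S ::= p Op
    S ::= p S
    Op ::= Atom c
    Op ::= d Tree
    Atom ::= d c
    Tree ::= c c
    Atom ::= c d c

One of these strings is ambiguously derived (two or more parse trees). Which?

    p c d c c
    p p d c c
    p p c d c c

p p d c c

p c d c c: 1 tree
p p d c c: 2 trees
p p c d c c: 1 tree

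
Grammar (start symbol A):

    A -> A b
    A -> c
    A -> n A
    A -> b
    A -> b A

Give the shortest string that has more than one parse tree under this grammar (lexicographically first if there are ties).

b b

length 1: no string has ≥2 trees
length 2: b b has 2 parse trees

Two derivations of b b:
  A ⇒ A b ⇒ b b
  A ⇒ b A ⇒ b b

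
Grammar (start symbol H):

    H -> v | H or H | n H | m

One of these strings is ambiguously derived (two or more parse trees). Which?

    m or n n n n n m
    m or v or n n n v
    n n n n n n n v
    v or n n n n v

m or n n n n n m: 1 tree
m or v or n n n v: 2 trees
n n n n n n n v: 1 tree
v or n n n n v: 1 tree

m or v or n n n v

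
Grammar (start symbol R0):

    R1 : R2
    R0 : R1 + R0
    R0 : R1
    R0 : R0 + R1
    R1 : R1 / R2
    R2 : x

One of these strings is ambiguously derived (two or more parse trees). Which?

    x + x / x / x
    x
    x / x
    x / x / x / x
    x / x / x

x + x / x / x: 2 trees
x: 1 tree
x / x: 1 tree
x / x / x / x: 1 tree
x / x / x: 1 tree

x + x / x / x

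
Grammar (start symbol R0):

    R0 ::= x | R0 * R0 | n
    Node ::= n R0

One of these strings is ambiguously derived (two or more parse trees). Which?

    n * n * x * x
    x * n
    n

n * n * x * x

n * n * x * x: 5 trees
x * n: 1 tree
n: 1 tree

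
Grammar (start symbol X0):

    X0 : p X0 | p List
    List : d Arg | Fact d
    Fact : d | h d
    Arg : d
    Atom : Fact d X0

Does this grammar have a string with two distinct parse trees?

Ambiguous

Witness: p d d

Derivation 1: X0 ⇒ p List ⇒ p d Arg ⇒ p d d
Derivation 2: X0 ⇒ p List ⇒ p Fact d ⇒ p d d

Two distinct leftmost derivations for the same string.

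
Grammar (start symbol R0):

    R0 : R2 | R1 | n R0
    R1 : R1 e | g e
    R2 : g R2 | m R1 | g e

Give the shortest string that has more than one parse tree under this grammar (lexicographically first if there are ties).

g e

length 2: g e has 2 parse trees

Two derivations of g e:
  R0 ⇒ R2 ⇒ g e
  R0 ⇒ R1 ⇒ g e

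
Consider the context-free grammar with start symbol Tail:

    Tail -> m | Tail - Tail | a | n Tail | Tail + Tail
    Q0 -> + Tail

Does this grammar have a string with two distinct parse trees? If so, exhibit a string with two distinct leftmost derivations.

Witness: n a + a

Derivation 1: Tail ⇒ n Tail ⇒ n Tail + Tail ⇒ n a + Tail ⇒ n a + a
Derivation 2: Tail ⇒ Tail + Tail ⇒ n Tail + Tail ⇒ n a + Tail ⇒ n a + a

Two distinct leftmost derivations for the same string.

Ambiguous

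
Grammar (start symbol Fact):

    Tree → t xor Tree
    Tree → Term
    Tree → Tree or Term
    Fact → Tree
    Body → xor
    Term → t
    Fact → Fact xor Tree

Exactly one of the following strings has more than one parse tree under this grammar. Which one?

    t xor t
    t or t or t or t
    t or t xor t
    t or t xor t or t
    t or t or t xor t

t xor t

t xor t: 2 trees
t or t or t or t: 1 tree
t or t xor t: 1 tree
t or t xor t or t: 1 tree
t or t or t xor t: 1 tree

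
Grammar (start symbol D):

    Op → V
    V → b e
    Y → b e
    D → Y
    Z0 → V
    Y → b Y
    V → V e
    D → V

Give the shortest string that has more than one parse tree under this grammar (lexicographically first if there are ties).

b e

length 2: b e has 2 parse trees

Two derivations of b e:
  D ⇒ Y ⇒ b e
  D ⇒ V ⇒ b e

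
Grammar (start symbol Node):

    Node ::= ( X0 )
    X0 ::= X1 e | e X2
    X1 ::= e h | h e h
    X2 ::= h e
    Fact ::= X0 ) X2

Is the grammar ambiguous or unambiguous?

Witness: ( e h e )

Derivation 1: Node ⇒ ( X0 ) ⇒ ( X1 e ) ⇒ ( e h e )
Derivation 2: Node ⇒ ( X0 ) ⇒ ( e X2 ) ⇒ ( e h e )

Two distinct leftmost derivations for the same string.

Ambiguous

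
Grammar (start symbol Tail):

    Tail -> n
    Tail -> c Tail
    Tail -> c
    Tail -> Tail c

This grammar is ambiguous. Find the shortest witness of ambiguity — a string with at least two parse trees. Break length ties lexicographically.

c c

length 1: no string has ≥2 trees
length 2: c c has 2 parse trees

Two derivations of c c:
  Tail ⇒ c Tail ⇒ c c
  Tail ⇒ Tail c ⇒ c c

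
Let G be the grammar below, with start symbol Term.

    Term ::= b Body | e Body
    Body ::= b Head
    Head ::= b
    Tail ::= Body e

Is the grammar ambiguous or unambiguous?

Only Term, Body, Head are reachable from Term; ignoring the rest: Restricted to the reachable nonterminals, every rule has the form A → t or A → t B, and no two rules for the same A share a first terminal. The grammar encodes a DFA — one run per string.

Unambiguous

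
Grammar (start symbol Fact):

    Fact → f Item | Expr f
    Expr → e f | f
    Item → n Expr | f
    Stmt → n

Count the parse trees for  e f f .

1

Parse trees for e f f:
  [Fact [Expr e f] f]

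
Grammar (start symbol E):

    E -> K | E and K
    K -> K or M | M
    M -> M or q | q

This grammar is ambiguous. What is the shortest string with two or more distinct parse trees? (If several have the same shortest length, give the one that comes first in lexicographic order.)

length 1: no string has ≥2 trees
length 3: q or q has 2 parse trees

Two derivations of q or q:
  E ⇒ K ⇒ K or M ⇒ M or M ⇒ q or M ⇒ q or q
  E ⇒ K ⇒ M ⇒ M or q ⇒ q or q

q or q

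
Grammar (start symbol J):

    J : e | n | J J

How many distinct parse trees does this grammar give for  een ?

2

Parse trees for een:
  [J [J e] [J [J e] [J n]]]
  [J [J [J e] [J e]] [J n]]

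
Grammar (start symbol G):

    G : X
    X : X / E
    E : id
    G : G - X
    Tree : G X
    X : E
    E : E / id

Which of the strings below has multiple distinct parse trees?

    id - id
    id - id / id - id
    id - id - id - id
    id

id - id: 1 tree
id - id / id - id: 2 trees
id - id - id - id: 1 tree
id: 1 tree

id - id / id - id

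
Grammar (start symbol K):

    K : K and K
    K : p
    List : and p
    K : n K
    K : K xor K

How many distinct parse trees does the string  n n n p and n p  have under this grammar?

Parse trees for n n n p and n p:
  [K [K n [K n [K n [K p]]]] and [K n [K p]]]
  [K n [K [K n [K n [K p]]] and [K n [K p]]]]
  [K n [K n [K [K n [K p]] and [K n [K p]]]]]
  [K n [K n [K n [K [K p] and [K n [K p]]]]]]

4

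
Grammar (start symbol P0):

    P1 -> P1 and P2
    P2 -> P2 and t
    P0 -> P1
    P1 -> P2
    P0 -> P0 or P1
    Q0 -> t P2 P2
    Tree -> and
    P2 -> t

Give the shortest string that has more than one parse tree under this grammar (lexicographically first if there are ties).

length 1: no string has ≥2 trees
length 3: t and t has 2 parse trees

Two derivations of t and t:
  P0 ⇒ P1 ⇒ P1 and P2 ⇒ P2 and P2 ⇒ t and P2 ⇒ t and t
  P0 ⇒ P1 ⇒ P2 ⇒ P2 and t ⇒ t and t

t and t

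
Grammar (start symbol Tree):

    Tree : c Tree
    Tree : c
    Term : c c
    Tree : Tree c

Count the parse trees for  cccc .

8

Parse trees for cccc:
  [Tree c [Tree c [Tree c [Tree c]]]]
  [Tree c [Tree c [Tree [Tree c] c]]]
  [Tree c [Tree [Tree c [Tree c]] c]]
  [Tree c [Tree [Tree [Tree c] c] c]]
  [Tree [Tree c [Tree c [Tree c]]] c]
  [Tree [Tree c [Tree [Tree c] c]] c]
  [Tree [Tree [Tree c [Tree c]] c] c]
  [Tree [Tree [Tree [Tree c] c] c] c]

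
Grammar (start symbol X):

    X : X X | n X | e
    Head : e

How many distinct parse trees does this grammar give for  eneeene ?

28

Parse trees for eneeene (showing first 6 of 28):
  [X [X e] [X [X n [X e]] [X [X e] [X [X e] [X n [X e]]]]]]
  [X [X e] [X [X n [X e]] [X [X [X e] [X e]] [X n [X e]]]]]
  [X [X e] [X [X [X n [X e]] [X e]] [X [X e] [X n [X e]]]]]
  [X [X e] [X [X n [X [X e] [X e]]] [X [X e] [X n [X e]]]]]
  [X [X e] [X [X [X n [X e]] [X [X e] [X e]]] [X n [X e]]]]
  [X [X e] [X [X [X [X n [X e]] [X e]] [X e]] [X n [X e]]]]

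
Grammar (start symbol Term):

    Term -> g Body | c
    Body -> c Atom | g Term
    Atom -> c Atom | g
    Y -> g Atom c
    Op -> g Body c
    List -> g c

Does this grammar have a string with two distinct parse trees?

Unambiguous

(Y, Op, List are unreachable from Term, so their rules don't affect L(Term).) Restricted to the reachable nonterminals, every rule has the form A → t or A → t B, and no two rules for the same A share a first terminal. The grammar encodes a DFA — one run per string.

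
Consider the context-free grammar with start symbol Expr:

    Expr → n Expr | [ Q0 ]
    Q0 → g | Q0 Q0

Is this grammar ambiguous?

Witness: [ g g g ]

Derivation 1: Expr ⇒ [ Q0 ] ⇒ [ Q0 Q0 ] ⇒ [ g Q0 ] ⇒ [ g Q0 Q0 ] ⇒ [ g g Q0 ] ⇒ [ g g g ]
Derivation 2: Expr ⇒ [ Q0 ] ⇒ [ Q0 Q0 ] ⇒ [ Q0 Q0 Q0 ] ⇒ [ g Q0 Q0 ] ⇒ [ g g Q0 ] ⇒ [ g g g ]

Two distinct leftmost derivations for the same string.

Ambiguous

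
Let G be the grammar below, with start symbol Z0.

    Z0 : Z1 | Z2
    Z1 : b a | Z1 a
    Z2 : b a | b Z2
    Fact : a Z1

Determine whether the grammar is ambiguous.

Ambiguous

Witness: b a

Derivation 1: Z0 ⇒ Z1 ⇒ b a
Derivation 2: Z0 ⇒ Z2 ⇒ b a

Two distinct leftmost derivations for the same string.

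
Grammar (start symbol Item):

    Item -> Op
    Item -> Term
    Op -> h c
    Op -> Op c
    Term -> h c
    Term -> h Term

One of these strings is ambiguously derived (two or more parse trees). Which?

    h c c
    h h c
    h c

h c

h c c: 1 tree
h h c: 1 tree
h c: 2 trees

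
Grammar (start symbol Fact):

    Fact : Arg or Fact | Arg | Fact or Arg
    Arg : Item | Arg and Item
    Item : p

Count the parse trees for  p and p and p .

1

Parse trees for p and p and p:
  [Fact [Arg [Arg [Arg [Item p]] and [Item p]] and [Item p]]]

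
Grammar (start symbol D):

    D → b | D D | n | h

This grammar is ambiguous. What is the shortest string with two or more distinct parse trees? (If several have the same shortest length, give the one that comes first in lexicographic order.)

length 1: no string has ≥2 trees
length 2: no string has ≥2 trees
length 3: b b b has 2 parse trees

Two derivations of b b b:
  D ⇒ D D ⇒ b D ⇒ b D D ⇒ b b D ⇒ b b b
  D ⇒ D D ⇒ D D D ⇒ b D D ⇒ b b D ⇒ b b b

b b b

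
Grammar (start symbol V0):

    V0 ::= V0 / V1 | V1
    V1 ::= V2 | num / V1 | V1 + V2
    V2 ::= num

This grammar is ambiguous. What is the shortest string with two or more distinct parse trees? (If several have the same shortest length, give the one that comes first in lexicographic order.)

num / num

length 1: no string has ≥2 trees
length 3: num / num has 2 parse trees

Two derivations of num / num:
  V0 ⇒ V0 / V1 ⇒ V1 / V1 ⇒ V2 / V1 ⇒ num / V1 ⇒ num / V2 ⇒ num / num
  V0 ⇒ V1 ⇒ num / V1 ⇒ num / V2 ⇒ num / num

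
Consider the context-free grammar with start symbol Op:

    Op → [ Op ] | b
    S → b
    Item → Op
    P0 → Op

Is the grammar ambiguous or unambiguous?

Only Op is reachable from Op; ignoring the rest: Each string is a nest of matched brackets around a single atom. An opening bracket forces the recursive rule; an atom forces the base rule.

Unambiguous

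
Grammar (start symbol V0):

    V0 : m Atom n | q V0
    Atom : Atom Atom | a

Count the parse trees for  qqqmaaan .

2

Parse trees for qqqmaaan:
  [V0 q [V0 q [V0 q [V0 m [Atom [Atom a] [Atom [Atom a] [Atom a]]] n]]]]
  [V0 q [V0 q [V0 q [V0 m [Atom [Atom [Atom a] [Atom a]] [Atom a]] n]]]]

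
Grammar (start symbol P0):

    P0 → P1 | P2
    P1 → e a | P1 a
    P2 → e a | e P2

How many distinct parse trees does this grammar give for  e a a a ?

Parse trees for e a a a:
  [P0 [P1 [P1 [P1 e a] a] a]]

1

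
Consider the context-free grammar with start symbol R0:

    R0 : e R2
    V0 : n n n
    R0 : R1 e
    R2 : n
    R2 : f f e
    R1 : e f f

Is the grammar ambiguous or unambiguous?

Ambiguous

Witness: e f f e

Derivation 1: R0 ⇒ e R2 ⇒ e f f e
Derivation 2: R0 ⇒ R1 e ⇒ e f f e

Two distinct leftmost derivations for the same string.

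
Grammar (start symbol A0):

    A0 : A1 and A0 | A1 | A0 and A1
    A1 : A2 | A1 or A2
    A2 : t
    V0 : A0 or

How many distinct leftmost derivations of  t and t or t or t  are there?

Parse trees for t and t or t or t:
  [A0 [A1 [A2 t]] and [A0 [A1 [A1 [A1 [A2 t]] or [A2 t]] or [A2 t]]]]
  [A0 [A0 [A1 [A2 t]]] and [A1 [A1 [A1 [A2 t]] or [A2 t]] or [A2 t]]]

2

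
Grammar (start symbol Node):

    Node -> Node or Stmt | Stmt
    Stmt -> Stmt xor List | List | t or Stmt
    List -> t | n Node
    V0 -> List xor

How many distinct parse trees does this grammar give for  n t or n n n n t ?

Parse trees for n t or n n n n t:
  [Node [Node [Stmt [List n [Node [Stmt [List t]]]]]] or [Stmt [List n [Node [Stmt [List n [Node [Stmt [List n [Node [Stmt [List n [Node [Stmt [List t]]]]]]]]]]]]]]]
  [Node [Stmt [List n [Node [Node [Stmt [List t]]] or [Stmt [List n [Node [Stmt [List n [Node [Stmt [List n [Node [Stmt [List n [Node [Stmt [List t]]]]]]]]]]]]]]]]]]
  [Node [Stmt [List n [Node [Stmt t or [Stmt [List n [Node [Stmt [List n [Node [Stmt [List n [Node [Stmt [List n [Node [Stmt [List t]]]]]]]]]]]]]]]]]]]

3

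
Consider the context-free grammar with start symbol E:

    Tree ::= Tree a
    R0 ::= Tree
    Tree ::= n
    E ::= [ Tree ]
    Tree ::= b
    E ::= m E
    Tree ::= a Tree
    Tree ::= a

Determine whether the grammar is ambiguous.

Witness: [ a a ]

Derivation 1: E ⇒ [ Tree ] ⇒ [ Tree a ] ⇒ [ a a ]
Derivation 2: E ⇒ [ Tree ] ⇒ [ a Tree ] ⇒ [ a a ]

Two distinct leftmost derivations for the same string.

Ambiguous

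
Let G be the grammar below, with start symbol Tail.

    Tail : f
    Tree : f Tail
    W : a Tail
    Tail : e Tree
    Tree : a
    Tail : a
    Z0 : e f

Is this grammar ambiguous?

Unambiguous

Only Tail, Tree are reachable from Tail; ignoring the rest: Each reachable nonterminal has at most one production per leading terminal, and all productions are right-linear; the derivation is determined token-by-token.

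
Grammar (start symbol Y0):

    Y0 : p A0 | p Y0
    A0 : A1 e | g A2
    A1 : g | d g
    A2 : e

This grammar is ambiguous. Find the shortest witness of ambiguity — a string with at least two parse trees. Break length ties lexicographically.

length 3: p g e has 2 parse trees

Two derivations of p g e:
  Y0 ⇒ p A0 ⇒ p A1 e ⇒ p g e
  Y0 ⇒ p A0 ⇒ p g A2 ⇒ p g e

p g e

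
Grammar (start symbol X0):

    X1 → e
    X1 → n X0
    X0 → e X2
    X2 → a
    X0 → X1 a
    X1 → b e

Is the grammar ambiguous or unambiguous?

Ambiguous

Witness: e a

Derivation 1: X0 ⇒ e X2 ⇒ e a
Derivation 2: X0 ⇒ X1 a ⇒ e a

Two distinct leftmost derivations for the same string.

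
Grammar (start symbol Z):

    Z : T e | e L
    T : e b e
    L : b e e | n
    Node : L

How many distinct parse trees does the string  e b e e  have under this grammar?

2

Parse trees for e b e e:
  [Z [T e b e] e]
  [Z e [L b e e]]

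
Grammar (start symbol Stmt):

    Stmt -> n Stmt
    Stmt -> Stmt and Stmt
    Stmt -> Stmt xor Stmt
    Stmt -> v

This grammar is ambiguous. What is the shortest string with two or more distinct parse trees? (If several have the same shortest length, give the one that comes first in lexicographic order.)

length 1: no string has ≥2 trees
length 2: no string has ≥2 trees
length 3: no string has ≥2 trees
length 4: n v and v has 2 parse trees

Two derivations of n v and v:
  Stmt ⇒ n Stmt ⇒ n Stmt and Stmt ⇒ n v and Stmt ⇒ n v and v
  Stmt ⇒ Stmt and Stmt ⇒ n Stmt and Stmt ⇒ n v and Stmt ⇒ n v and v

n v and v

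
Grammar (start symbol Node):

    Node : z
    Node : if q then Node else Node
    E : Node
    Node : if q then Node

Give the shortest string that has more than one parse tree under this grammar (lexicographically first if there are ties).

if q then if q then z else z

length 1: no string has ≥2 trees
length 4: no string has ≥2 trees
length 6: no string has ≥2 trees
length 7: no string has ≥2 trees
length 9: if q then if q then z else z has 2 parse trees

Two derivations of if q then if q then z else z:
  Node ⇒ if q then Node else Node ⇒ if q then if q then Node else Node ⇒ if q then if q then z else Node ⇒ if q then if q then z else z
  Node ⇒ if q then Node ⇒ if q then if q then Node else Node ⇒ if q then if q then z else Node ⇒ if q then if q then z else z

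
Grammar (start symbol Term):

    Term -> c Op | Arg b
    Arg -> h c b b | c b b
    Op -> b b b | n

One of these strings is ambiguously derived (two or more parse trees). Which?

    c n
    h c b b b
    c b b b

c b b b

c n: 1 tree
h c b b b: 1 tree
c b b b: 2 trees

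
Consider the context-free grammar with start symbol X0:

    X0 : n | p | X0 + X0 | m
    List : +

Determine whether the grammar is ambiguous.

Ambiguous

Witness: m + m + m

Derivation 1: X0 ⇒ X0 + X0 ⇒ X0 + X0 + X0 ⇒ m + X0 + X0 ⇒ m + m + X0 ⇒ m + m + m
Derivation 2: X0 ⇒ X0 + X0 ⇒ m + X0 ⇒ m + X0 + X0 ⇒ m + m + X0 ⇒ m + m + m

Two distinct leftmost derivations for the same string.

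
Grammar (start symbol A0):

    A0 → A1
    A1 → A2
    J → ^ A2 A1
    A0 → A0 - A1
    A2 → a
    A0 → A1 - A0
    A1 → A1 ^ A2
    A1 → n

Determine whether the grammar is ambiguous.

Witness: a - a

Derivation 1: A0 ⇒ A0 - A1 ⇒ A1 - A1 ⇒ A2 - A1 ⇒ a - A1 ⇒ a - A2 ⇒ a - a
Derivation 2: A0 ⇒ A1 - A0 ⇒ A2 - A0 ⇒ a - A0 ⇒ a - A1 ⇒ a - A2 ⇒ a - a

Two distinct leftmost derivations for the same string.

Ambiguous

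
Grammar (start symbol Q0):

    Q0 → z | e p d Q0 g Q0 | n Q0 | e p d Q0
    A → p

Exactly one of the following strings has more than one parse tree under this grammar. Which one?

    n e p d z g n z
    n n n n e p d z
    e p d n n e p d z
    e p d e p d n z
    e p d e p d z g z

n e p d z g n z: 1 tree
n n n n e p d z: 1 tree
e p d n n e p d z: 1 tree
e p d e p d n z: 1 tree
e p d e p d z g z: 2 trees

e p d e p d z g z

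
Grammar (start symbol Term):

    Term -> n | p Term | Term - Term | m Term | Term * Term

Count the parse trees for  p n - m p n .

2

Parse trees for p n - m p n:
  [Term p [Term [Term n] - [Term m [Term p [Term n]]]]]
  [Term [Term p [Term n]] - [Term m [Term p [Term n]]]]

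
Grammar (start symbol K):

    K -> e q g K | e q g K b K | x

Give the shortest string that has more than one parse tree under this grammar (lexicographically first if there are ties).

e q g e q g x b x

length 1: no string has ≥2 trees
length 4: no string has ≥2 trees
length 6: no string has ≥2 trees
length 7: no string has ≥2 trees
length 9: e q g e q g x b x has 2 parse trees

Two derivations of e q g e q g x b x:
  K ⇒ e q g K ⇒ e q g e q g K b K ⇒ e q g e q g x b K ⇒ e q g e q g x b x
  K ⇒ e q g K b K ⇒ e q g e q g K b K ⇒ e q g e q g x b K ⇒ e q g e q g x b x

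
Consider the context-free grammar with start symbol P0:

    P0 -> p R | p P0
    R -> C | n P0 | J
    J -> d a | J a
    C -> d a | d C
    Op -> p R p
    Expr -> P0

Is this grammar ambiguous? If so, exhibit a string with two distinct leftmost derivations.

Ambiguous

Witness: p d a

Derivation 1: P0 ⇒ p R ⇒ p C ⇒ p d a
Derivation 2: P0 ⇒ p R ⇒ p J ⇒ p d a

Two distinct leftmost derivations for the same string.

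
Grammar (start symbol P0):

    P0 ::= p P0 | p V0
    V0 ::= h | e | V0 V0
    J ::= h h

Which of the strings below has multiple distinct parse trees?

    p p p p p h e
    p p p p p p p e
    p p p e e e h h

p p p p p h e: 1 tree
p p p p p p p e: 1 tree
p p p e e e h h: 14 trees

p p p e e e h h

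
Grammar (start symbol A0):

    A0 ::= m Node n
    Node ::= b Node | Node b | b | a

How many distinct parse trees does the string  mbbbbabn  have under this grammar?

5

Parse trees for mbbbbabn:
  [A0 m [Node b [Node b [Node b [Node b [Node [Node a] b]]]]] n]
  [A0 m [Node b [Node b [Node b [Node [Node b [Node a]] b]]]] n]
  [A0 m [Node b [Node b [Node [Node b [Node b [Node a]]] b]]] n]
  [A0 m [Node b [Node [Node b [Node b [Node b [Node a]]]] b]] n]
  [A0 m [Node [Node b [Node b [Node b [Node b [Node a]]]]] b] n]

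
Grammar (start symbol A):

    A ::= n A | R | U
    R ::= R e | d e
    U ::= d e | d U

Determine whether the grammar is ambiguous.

Witness: d e

Derivation 1: A ⇒ R ⇒ d e
Derivation 2: A ⇒ U ⇒ d e

Two distinct leftmost derivations for the same string.

Ambiguous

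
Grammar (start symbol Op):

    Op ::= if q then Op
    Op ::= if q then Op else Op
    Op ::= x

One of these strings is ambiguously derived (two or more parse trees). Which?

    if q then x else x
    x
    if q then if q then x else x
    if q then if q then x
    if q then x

if q then x else x: 1 tree
x: 1 tree
if q then if q then x else x: 2 trees
if q then if q then x: 1 tree
if q then x: 1 tree

if q then if q then x else x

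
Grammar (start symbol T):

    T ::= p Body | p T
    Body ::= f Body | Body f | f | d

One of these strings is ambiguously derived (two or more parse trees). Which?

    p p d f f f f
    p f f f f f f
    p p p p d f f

p f f f f f f

p p d f f f f: 1 tree
p f f f f f f: 32 trees
p p p p d f f: 1 tree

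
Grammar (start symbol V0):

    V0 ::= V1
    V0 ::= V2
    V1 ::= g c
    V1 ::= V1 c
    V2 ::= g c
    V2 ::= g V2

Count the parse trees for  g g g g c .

Parse trees for g g g g c:
  [V0 [V2 g [V2 g [V2 g [V2 g c]]]]]

1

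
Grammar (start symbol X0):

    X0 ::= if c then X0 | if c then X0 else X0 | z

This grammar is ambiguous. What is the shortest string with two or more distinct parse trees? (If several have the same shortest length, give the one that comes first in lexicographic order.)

length 1: no string has ≥2 trees
length 4: no string has ≥2 trees
length 6: no string has ≥2 trees
length 7: no string has ≥2 trees
length 9: if c then if c then z else z has 2 parse trees

Two derivations of if c then if c then z else z:
  X0 ⇒ if c then X0 ⇒ if c then if c then X0 else X0 ⇒ if c then if c then z else X0 ⇒ if c then if c then z else z
  X0 ⇒ if c then X0 else X0 ⇒ if c then if c then X0 else X0 ⇒ if c then if c then z else X0 ⇒ if c then if c then z else z

if c then if c then z else z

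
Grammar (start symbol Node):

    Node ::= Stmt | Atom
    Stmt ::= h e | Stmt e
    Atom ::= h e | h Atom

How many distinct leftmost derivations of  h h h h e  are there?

Parse trees for h h h h e:
  [Node [Atom h [Atom h [Atom h [Atom h e]]]]]

1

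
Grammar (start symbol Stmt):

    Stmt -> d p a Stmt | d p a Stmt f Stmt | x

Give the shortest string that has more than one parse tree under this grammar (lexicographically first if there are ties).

length 1: no string has ≥2 trees
length 4: no string has ≥2 trees
length 6: no string has ≥2 trees
length 7: no string has ≥2 trees
length 9: d p a d p a x f x has 2 parse trees

Two derivations of d p a d p a x f x:
  Stmt ⇒ d p a Stmt ⇒ d p a d p a Stmt f Stmt ⇒ d p a d p a x f Stmt ⇒ d p a d p a x f x
  Stmt ⇒ d p a Stmt f Stmt ⇒ d p a d p a Stmt f Stmt ⇒ d p a d p a x f Stmt ⇒ d p a d p a x f x

d p a d p a x f x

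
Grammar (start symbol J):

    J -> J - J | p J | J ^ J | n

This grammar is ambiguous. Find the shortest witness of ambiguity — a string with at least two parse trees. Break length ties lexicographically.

length 1: no string has ≥2 trees
length 2: no string has ≥2 trees
length 3: no string has ≥2 trees
length 4: p n - n has 2 parse trees

Two derivations of p n - n:
  J ⇒ J - J ⇒ p J - J ⇒ p n - J ⇒ p n - n
  J ⇒ p J ⇒ p J - J ⇒ p n - J ⇒ p n - n

p n - n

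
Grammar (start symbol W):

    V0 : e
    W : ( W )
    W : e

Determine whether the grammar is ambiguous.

Only W is reachable from W; ignoring the rest: L(W) is { openⁿ atom closeⁿ : n ≥ 0 }. The bracket depth fixes n, and the derivation is forced at every step.

Unambiguous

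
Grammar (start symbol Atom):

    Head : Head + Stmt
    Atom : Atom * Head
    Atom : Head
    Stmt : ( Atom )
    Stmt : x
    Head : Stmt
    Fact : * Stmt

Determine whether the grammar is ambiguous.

(Fact is unreachable from Atom, so its rules don't affect L(Atom).) The grammar is stratified — Atom handles '*' (left-recursive), Head handles '+', Stmt atoms. Each operator has a fixed associativity and precedence level, so every string has one parse.

Unambiguous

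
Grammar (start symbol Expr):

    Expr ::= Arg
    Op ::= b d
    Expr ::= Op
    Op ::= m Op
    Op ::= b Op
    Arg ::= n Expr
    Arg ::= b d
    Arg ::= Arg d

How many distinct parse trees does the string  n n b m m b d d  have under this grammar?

2

Parse trees for n n b m m b d d:
  [Expr [Arg n [Expr [Arg [Arg n [Expr [Op b [Op m [Op m [Op b d]]]]]] d]]]]
  [Expr [Arg [Arg n [Expr [Arg n [Expr [Op b [Op m [Op m [Op b d]]]]]]]] d]]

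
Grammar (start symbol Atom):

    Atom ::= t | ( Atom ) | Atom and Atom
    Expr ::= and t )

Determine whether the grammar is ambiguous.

Witness: t and t and t

Derivation 1: Atom ⇒ Atom and Atom ⇒ t and Atom ⇒ t and Atom and Atom ⇒ t and t and Atom ⇒ t and t and t
Derivation 2: Atom ⇒ Atom and Atom ⇒ Atom and Atom and Atom ⇒ t and Atom and Atom ⇒ t and t and Atom ⇒ t and t and t

Two distinct leftmost derivations for the same string.

Ambiguous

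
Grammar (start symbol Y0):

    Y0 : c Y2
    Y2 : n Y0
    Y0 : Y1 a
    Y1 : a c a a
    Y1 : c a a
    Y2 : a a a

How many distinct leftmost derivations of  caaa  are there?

2

Parse trees for caaa:
  [Y0 c [Y2 a a a]]
  [Y0 [Y1 c a a] a]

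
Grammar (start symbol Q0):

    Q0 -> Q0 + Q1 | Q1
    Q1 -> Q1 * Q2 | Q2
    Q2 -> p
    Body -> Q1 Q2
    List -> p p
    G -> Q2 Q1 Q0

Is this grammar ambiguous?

Only Q0, Q1, Q2 are reachable from Q0; ignoring the rest: The grammar is stratified — Q0 handles '+' (left-recursive), Q1 handles '*', Q2 atoms. Each operator has a fixed associativity and precedence level, so every string has one parse.

Unambiguous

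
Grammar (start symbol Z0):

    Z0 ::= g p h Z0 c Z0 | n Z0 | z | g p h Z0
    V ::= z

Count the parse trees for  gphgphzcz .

Parse trees for gphgphzcz:
  [Z0 g p h [Z0 g p h [Z0 z]] c [Z0 z]]
  [Z0 g p h [Z0 g p h [Z0 z] c [Z0 z]]]

2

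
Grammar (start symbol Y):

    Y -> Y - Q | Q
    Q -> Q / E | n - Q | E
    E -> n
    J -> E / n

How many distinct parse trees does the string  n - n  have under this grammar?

2

Parse trees for n - n:
  [Y [Y [Q [E n]]] - [Q [E n]]]
  [Y [Q n - [Q [E n]]]]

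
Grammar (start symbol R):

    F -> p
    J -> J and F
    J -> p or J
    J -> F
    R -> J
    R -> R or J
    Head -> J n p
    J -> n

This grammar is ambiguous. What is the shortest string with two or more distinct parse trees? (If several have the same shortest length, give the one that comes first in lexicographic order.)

length 1: no string has ≥2 trees
length 3: p or n has 2 parse trees

Two derivations of p or n:
  R ⇒ J ⇒ p or J ⇒ p or n
  R ⇒ R or J ⇒ J or J ⇒ F or J ⇒ p or J ⇒ p or n

p or n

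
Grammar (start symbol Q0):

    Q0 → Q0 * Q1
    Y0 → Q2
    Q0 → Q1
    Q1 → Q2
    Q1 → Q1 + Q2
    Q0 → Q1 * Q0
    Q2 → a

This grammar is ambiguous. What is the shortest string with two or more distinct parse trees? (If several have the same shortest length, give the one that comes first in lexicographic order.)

length 1: no string has ≥2 trees
length 3: a * a has 2 parse trees

Two derivations of a * a:
  Q0 ⇒ Q0 * Q1 ⇒ Q1 * Q1 ⇒ Q2 * Q1 ⇒ a * Q1 ⇒ a * Q2 ⇒ a * a
  Q0 ⇒ Q1 * Q0 ⇒ Q2 * Q0 ⇒ a * Q0 ⇒ a * Q1 ⇒ a * Q2 ⇒ a * a

a * a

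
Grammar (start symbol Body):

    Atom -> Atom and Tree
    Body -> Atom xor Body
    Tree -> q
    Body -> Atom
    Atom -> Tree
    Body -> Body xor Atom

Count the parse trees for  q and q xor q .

2

Parse trees for q and q xor q:
  [Body [Atom [Atom [Tree q]] and [Tree q]] xor [Body [Atom [Tree q]]]]
  [Body [Body [Atom [Atom [Tree q]] and [Tree q]]] xor [Atom [Tree q]]]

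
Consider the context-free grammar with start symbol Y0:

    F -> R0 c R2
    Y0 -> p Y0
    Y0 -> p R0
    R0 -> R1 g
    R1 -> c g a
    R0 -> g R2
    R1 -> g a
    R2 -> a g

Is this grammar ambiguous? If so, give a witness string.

Witness: p g a g

Derivation 1: Y0 ⇒ p R0 ⇒ p R1 g ⇒ p g a g
Derivation 2: Y0 ⇒ p R0 ⇒ p g R2 ⇒ p g a g

Two distinct leftmost derivations for the same string.

Ambiguous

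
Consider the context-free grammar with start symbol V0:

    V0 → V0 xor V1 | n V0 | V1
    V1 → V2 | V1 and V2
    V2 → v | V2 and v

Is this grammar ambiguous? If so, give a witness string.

Ambiguous

Witness: v and v

Derivation 1: V0 ⇒ V1 ⇒ V2 ⇒ V2 and v ⇒ v and v
Derivation 2: V0 ⇒ V1 ⇒ V1 and V2 ⇒ V2 and V2 ⇒ v and V2 ⇒ v and v

Two distinct leftmost derivations for the same string.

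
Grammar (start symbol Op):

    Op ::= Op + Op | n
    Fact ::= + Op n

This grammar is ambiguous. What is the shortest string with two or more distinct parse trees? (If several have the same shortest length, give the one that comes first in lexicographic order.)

n + n + n

length 1: no string has ≥2 trees
length 3: no string has ≥2 trees
length 5: n + n + n has 2 parse trees

Two derivations of n + n + n:
  Op ⇒ Op + Op ⇒ Op + Op + Op ⇒ n + Op + Op ⇒ n + n + Op ⇒ n + n + n
  Op ⇒ Op + Op ⇒ n + Op ⇒ n + Op + Op ⇒ n + n + Op ⇒ n + n + n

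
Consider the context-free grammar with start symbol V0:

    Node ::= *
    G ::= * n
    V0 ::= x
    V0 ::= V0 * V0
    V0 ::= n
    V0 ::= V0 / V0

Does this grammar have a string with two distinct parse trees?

Ambiguous

Witness: n * n * n

Derivation 1: V0 ⇒ V0 * V0 ⇒ V0 * V0 * V0 ⇒ n * V0 * V0 ⇒ n * n * V0 ⇒ n * n * n
Derivation 2: V0 ⇒ V0 * V0 ⇒ n * V0 ⇒ n * V0 * V0 ⇒ n * n * V0 ⇒ n * n * n

Two distinct leftmost derivations for the same string.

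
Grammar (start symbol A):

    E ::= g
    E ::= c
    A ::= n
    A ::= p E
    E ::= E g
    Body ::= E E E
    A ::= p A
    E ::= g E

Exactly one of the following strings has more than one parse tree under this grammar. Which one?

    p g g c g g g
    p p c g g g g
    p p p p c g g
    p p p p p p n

p g g c g g g

p g g c g g g: 10 trees
p p c g g g g: 1 tree
p p p p c g g: 1 tree
p p p p p p n: 1 tree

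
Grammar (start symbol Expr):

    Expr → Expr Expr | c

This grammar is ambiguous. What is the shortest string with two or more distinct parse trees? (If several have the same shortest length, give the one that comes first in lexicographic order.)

length 1: no string has ≥2 trees
length 2: no string has ≥2 trees
length 3: c c c has 2 parse trees

Two derivations of c c c:
  Expr ⇒ Expr Expr ⇒ Expr Expr Expr ⇒ c Expr Expr ⇒ c c Expr ⇒ c c c
  Expr ⇒ Expr Expr ⇒ c Expr ⇒ c Expr Expr ⇒ c c Expr ⇒ c c c

c c c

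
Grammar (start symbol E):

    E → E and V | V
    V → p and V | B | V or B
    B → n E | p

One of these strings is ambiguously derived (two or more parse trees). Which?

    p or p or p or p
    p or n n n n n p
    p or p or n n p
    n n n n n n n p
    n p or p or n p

n p or p or n p

p or p or p or p: 1 tree
p or n n n n n p: 1 tree
p or p or n n p: 1 tree
n n n n n n n p: 1 tree
n p or p or n p: 3 trees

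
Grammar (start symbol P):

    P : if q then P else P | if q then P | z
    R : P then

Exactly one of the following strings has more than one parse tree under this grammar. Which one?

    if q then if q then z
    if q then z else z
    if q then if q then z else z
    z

if q then if q then z else z

if q then if q then z: 1 tree
if q then z else z: 1 tree
if q then if q then z else z: 2 trees
z: 1 tree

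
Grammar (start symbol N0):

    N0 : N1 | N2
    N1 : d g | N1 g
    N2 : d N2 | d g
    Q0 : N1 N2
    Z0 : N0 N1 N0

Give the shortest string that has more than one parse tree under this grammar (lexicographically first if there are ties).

length 2: d g has 2 parse trees

Two derivations of d g:
  N0 ⇒ N1 ⇒ d g
  N0 ⇒ N2 ⇒ d g

d g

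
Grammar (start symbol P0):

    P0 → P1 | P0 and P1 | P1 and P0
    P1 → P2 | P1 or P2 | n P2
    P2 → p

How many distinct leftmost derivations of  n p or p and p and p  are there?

4

Parse trees for n p or p and p and p:
  [P0 [P0 [P0 [P1 [P1 n [P2 p]] or [P2 p]]] and [P1 [P2 p]]] and [P1 [P2 p]]]
  [P0 [P0 [P1 [P1 n [P2 p]] or [P2 p]] and [P0 [P1 [P2 p]]]] and [P1 [P2 p]]]
  [P0 [P1 [P1 n [P2 p]] or [P2 p]] and [P0 [P0 [P1 [P2 p]]] and [P1 [P2 p]]]]
  [P0 [P1 [P1 n [P2 p]] or [P2 p]] and [P0 [P1 [P2 p]] and [P0 [P1 [P2 p]]]]]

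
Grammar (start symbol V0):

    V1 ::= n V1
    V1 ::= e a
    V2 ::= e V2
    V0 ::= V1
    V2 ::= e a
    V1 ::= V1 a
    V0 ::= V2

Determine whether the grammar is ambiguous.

Witness: e a

Derivation 1: V0 ⇒ V1 ⇒ e a
Derivation 2: V0 ⇒ V2 ⇒ e a

Two distinct leftmost derivations for the same string.

Ambiguous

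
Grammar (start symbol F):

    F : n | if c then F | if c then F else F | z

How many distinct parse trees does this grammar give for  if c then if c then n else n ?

Parse trees for if c then if c then n else n:
  [F if c then [F if c then [F n] else [F n]]]
  [F if c then [F if c then [F n]] else [F n]]

2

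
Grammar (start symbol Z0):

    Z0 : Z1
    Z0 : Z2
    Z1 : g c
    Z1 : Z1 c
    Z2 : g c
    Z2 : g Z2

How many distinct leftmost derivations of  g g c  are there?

1

Parse trees for g g c:
  [Z0 [Z2 g [Z2 g c]]]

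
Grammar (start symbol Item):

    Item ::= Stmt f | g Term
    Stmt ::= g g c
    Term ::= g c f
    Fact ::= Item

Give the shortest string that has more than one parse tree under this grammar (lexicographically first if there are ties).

length 4: g g c f has 2 parse trees

Two derivations of g g c f:
  Item ⇒ Stmt f ⇒ g g c f
  Item ⇒ g Term ⇒ g g c f

g g c f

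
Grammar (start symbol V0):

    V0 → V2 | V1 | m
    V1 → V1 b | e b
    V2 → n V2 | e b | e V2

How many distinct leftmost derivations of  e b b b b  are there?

1

Parse trees for e b b b b:
  [V0 [V1 [V1 [V1 [V1 e b] b] b] b]]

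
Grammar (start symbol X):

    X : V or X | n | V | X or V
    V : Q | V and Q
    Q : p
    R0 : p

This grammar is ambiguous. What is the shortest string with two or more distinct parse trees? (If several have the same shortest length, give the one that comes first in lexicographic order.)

p or p

length 1: no string has ≥2 trees
length 3: p or p has 2 parse trees

Two derivations of p or p:
  X ⇒ V or X ⇒ Q or X ⇒ p or X ⇒ p or V ⇒ p or Q ⇒ p or p
  X ⇒ X or V ⇒ V or V ⇒ Q or V ⇒ p or V ⇒ p or Q ⇒ p or p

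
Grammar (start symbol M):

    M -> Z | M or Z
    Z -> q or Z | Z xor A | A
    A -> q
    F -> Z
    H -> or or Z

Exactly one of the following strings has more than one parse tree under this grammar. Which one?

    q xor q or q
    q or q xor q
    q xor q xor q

q or q xor q

q xor q or q: 1 tree
q or q xor q: 3 trees
q xor q xor q: 1 tree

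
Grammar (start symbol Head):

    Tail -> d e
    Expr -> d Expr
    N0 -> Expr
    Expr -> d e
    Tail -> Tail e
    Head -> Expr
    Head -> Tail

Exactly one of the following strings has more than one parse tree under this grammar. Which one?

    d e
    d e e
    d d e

d e

d e: 2 trees
d e e: 1 tree
d d e: 1 tree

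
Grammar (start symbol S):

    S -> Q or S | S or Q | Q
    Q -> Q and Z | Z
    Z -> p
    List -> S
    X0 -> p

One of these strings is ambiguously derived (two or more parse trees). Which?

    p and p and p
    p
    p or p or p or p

p and p and p: 1 tree
p: 1 tree
p or p or p or p: 8 trees

p or p or p or p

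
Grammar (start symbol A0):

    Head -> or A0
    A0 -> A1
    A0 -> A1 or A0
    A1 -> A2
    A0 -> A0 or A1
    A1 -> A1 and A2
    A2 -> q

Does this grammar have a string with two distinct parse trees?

Ambiguous

Witness: q or q

Derivation 1: A0 ⇒ A1 or A0 ⇒ A2 or A0 ⇒ q or A0 ⇒ q or A1 ⇒ q or A2 ⇒ q or q
Derivation 2: A0 ⇒ A0 or A1 ⇒ A1 or A1 ⇒ A2 or A1 ⇒ q or A1 ⇒ q or A2 ⇒ q or q

Two distinct leftmost derivations for the same string.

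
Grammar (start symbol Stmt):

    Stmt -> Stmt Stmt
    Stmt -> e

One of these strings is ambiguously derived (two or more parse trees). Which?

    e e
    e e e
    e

e e e

e e: 1 tree
e e e: 2 trees
e: 1 tree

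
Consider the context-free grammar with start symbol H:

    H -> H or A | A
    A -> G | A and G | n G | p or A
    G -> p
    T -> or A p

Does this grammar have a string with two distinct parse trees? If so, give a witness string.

Witness: p or p

Derivation 1: H ⇒ H or A ⇒ A or A ⇒ G or A ⇒ p or A ⇒ p or G ⇒ p or p
Derivation 2: H ⇒ A ⇒ p or A ⇒ p or G ⇒ p or p

Two distinct leftmost derivations for the same string.

Ambiguous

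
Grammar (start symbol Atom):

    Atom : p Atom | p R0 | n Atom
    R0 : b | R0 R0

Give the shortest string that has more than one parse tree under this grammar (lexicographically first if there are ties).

length 2: no string has ≥2 trees
length 3: no string has ≥2 trees
length 4: p b b b has 2 parse trees

Two derivations of p b b b:
  Atom ⇒ p R0 ⇒ p R0 R0 ⇒ p b R0 ⇒ p b R0 R0 ⇒ p b b R0 ⇒ p b b b
  Atom ⇒ p R0 ⇒ p R0 R0 ⇒ p R0 R0 R0 ⇒ p b R0 R0 ⇒ p b b R0 ⇒ p b b b

p b b b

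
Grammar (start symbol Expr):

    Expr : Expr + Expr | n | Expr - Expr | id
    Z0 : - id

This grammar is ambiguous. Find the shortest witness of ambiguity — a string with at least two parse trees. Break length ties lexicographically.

id + id + id

length 1: no string has ≥2 trees
length 3: no string has ≥2 trees
length 5: id + id + id has 2 parse trees

Two derivations of id + id + id:
  Expr ⇒ Expr + Expr ⇒ Expr + Expr + Expr ⇒ id + Expr + Expr ⇒ id + id + Expr ⇒ id + id + id
  Expr ⇒ Expr + Expr ⇒ id + Expr ⇒ id + Expr + Expr ⇒ id + id + Expr ⇒ id + id + id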